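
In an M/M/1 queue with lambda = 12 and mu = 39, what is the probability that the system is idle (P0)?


P0 = 1 - rho = 1 - 12/39 = 0.6923

0.6923


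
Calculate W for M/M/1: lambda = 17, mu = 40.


W = 1/(mu - lambda) = 1/(40 - 17) = 0.0435 hours

0.0435 hours


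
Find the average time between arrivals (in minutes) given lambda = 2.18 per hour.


Mean interarrival time = 60/lambda = 60/2.18 = 27.52 minutes

27.52 minutes


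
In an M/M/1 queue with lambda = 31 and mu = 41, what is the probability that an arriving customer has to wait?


P(wait) = rho = lambda/mu = 31/41 = 0.7561

0.7561


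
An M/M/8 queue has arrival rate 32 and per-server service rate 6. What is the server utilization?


rho = lambda/(c*mu) = 32/(8*6) = 0.6667

0.6667


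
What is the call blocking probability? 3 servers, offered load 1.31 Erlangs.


B(N,A) = (A^N/N!) / sum(A^k/k!, k=0..N) with N=3, A=1.31 = 0.1058

0.1058


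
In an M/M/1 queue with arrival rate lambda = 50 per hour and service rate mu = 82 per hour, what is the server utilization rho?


rho = lambda/mu = 50/82 = 0.6098

0.6098


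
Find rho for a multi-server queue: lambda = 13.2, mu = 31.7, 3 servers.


rho = lambda / (c * mu) = 13.2 / (3 * 31.7) = 0.1388

0.1388


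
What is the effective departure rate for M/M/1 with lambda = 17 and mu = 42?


For a stable queue (lambda < mu), throughput = lambda = 17 per hour

17 per hour


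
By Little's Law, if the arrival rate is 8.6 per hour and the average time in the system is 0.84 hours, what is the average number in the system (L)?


L = lambda * W = 8.6 * 0.84 = 7.22

7.22


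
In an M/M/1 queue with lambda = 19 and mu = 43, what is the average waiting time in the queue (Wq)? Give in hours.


rho = 19/43; Wq = rho/(mu - lambda) = 0.0184 hours

0.0184 hours


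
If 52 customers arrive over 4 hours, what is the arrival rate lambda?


lambda = total arrivals / time = 52 / 4 = 13.0 per hour

13.0 per hour


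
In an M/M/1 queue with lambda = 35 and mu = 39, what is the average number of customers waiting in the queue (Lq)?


rho = 35/39; Lq = rho^2/(1-rho) = 7.85

7.85


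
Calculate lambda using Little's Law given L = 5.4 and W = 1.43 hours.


lambda = L / W = 5.4 / 1.43 = 3.78 per hour

3.78 per hour


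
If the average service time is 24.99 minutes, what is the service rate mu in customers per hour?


mu = 60 / avg_service_time = 60 / 24.99 = 2.4 per hour

2.4 per hour


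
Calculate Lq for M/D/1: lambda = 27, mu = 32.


M/D/1: Lq = rho^2 / (2*(1-rho)) where rho = 27/32; Lq = 2.28

2.28


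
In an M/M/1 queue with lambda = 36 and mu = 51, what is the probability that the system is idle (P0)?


P0 = 1 - rho = 1 - 36/51 = 0.2941

0.2941


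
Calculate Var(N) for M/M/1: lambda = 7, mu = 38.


rho = 7/38; Var(N) = rho/(1-rho)^2 = 0.28

0.28


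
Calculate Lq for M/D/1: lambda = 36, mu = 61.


M/D/1: Lq = rho^2 / (2*(1-rho)) where rho = 36/61; Lq = 0.42

0.42


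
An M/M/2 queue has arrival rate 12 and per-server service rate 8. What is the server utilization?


rho = lambda/(c*mu) = 12/(2*8) = 0.75

0.75


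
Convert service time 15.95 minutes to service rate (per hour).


mu = 60 / avg_service_time = 60 / 15.95 = 3.76 per hour

3.76 per hour


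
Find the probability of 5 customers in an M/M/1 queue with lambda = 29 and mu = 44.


rho = 29/44; P(n) = (1-rho)*rho^n = (1-29/44)*(29/44)^5 = 0.0424

0.0424


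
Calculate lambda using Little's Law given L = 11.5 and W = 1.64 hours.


lambda = L / W = 11.5 / 1.64 = 7.01 per hour

7.01 per hour


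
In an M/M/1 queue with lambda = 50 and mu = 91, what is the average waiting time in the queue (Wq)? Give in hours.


rho = 50/91; Wq = rho/(mu - lambda) = 0.0134 hours

0.0134 hours


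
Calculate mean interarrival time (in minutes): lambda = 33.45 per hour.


Mean interarrival time = 60/lambda = 60/33.45 = 1.79 minutes

1.79 minutes


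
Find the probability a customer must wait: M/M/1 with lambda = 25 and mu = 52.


P(wait) = rho = lambda/mu = 25/52 = 0.4808

0.4808


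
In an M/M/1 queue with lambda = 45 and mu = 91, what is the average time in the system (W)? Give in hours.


W = 1/(mu - lambda) = 1/(91 - 45) = 0.0217 hours

0.0217 hours


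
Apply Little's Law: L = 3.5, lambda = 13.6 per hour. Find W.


W = L / lambda = 3.5 / 13.6 = 0.2574 hours

0.2574 hours


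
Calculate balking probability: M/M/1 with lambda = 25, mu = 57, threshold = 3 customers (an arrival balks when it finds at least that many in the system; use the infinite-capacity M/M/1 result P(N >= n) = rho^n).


P(N >= 3) = rho^3 = (25/57)^3 = 0.0844

0.0844


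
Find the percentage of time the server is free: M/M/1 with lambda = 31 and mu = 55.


Idle fraction = (1 - rho) * 100 = (1 - 31/55) * 100 = 43.6%

43.6%


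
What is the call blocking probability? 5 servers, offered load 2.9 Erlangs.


B(N,A) = (A^N/N!) / sum(A^k/k!, k=0..N) with N=5, A=2.9 = 0.1016

0.1016


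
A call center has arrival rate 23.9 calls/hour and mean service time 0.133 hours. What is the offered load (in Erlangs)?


Offered load a = lambda * E[S] = 23.9 * 0.133 = 3.18 Erlangs

3.18 Erlangs


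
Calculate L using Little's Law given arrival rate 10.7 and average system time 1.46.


L = lambda * W = 10.7 * 1.46 = 15.62

15.62


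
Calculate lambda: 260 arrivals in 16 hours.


lambda = total arrivals / time = 260 / 16 = 16.25 per hour

16.25 per hour


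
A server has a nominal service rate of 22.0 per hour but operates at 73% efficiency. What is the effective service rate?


Effective rate = mu * efficiency = 22.0 * 0.73 = 16.06 per hour

16.06 per hour


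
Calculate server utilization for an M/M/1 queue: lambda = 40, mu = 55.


rho = lambda/mu = 40/55 = 0.7273

0.7273


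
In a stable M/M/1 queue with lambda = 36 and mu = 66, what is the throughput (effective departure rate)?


For a stable queue (lambda < mu), throughput = lambda = 36 per hour

36 per hour


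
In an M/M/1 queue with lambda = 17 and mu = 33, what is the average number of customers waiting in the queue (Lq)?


rho = 17/33; Lq = rho^2/(1-rho) = 0.55

0.55


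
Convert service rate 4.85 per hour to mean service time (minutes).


Mean service time = 60/mu = 60/4.85 = 12.37 minutes

12.37 minutes


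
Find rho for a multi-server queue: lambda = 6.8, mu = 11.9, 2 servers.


rho = lambda / (c * mu) = 6.8 / (2 * 11.9) = 0.2857

0.2857


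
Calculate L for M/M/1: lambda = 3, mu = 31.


rho = 3/31; L = rho/(1-rho) = 0.11

0.11


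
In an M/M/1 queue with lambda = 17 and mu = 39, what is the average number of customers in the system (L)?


rho = 17/39; L = rho/(1-rho) = 0.77

0.77


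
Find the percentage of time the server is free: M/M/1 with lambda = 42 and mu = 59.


Idle fraction = (1 - rho) * 100 = (1 - 42/59) * 100 = 28.8%

28.8%


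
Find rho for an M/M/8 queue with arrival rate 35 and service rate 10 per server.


rho = lambda/(c*mu) = 35/(8*10) = 0.4375

0.4375


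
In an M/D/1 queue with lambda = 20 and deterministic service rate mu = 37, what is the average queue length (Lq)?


M/D/1: Lq = rho^2 / (2*(1-rho)) where rho = 20/37; Lq = 0.32

0.32


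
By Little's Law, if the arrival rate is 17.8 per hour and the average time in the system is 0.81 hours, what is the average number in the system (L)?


L = lambda * W = 17.8 * 0.81 = 14.42

14.42


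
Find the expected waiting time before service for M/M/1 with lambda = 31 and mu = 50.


rho = 31/50; Wq = rho/(mu - lambda) = 0.0326 hours

0.0326 hours


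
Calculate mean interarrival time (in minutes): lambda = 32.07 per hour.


Mean interarrival time = 60/lambda = 60/32.07 = 1.87 minutes

1.87 minutes


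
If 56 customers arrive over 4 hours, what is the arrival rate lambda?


lambda = total arrivals / time = 56 / 4 = 14.0 per hour

14.0 per hour


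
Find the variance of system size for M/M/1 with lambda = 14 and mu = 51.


rho = 14/51; Var(N) = rho/(1-rho)^2 = 0.52

0.52


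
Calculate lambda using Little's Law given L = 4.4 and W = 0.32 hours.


lambda = L / W = 4.4 / 0.32 = 13.75 per hour

13.75 per hour


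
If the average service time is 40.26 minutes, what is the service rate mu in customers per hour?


mu = 60 / avg_service_time = 60 / 40.26 = 1.49 per hour

1.49 per hour


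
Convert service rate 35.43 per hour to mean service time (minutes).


Mean service time = 60/mu = 60/35.43 = 1.69 minutes

1.69 minutes


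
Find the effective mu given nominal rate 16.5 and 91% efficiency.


Effective rate = mu * efficiency = 16.5 * 0.91 = 15.02 per hour

15.02 per hour


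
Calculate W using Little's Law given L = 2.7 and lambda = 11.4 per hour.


W = L / lambda = 2.7 / 11.4 = 0.2368 hours

0.2368 hours


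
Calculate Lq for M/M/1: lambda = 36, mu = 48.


rho = 36/48; Lq = rho^2/(1-rho) = 2.25

2.25


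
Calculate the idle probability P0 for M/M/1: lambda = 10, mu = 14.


P0 = 1 - rho = 1 - 10/14 = 0.2857

0.2857


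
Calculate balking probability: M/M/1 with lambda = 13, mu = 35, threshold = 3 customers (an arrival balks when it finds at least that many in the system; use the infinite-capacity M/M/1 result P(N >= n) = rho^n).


P(N >= 3) = rho^3 = (13/35)^3 = 0.0512

0.0512


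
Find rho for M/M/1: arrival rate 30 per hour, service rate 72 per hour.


rho = lambda/mu = 30/72 = 0.4167

0.4167


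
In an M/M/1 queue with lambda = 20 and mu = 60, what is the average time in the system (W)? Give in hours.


W = 1/(mu - lambda) = 1/(60 - 20) = 0.025 hours

0.025 hours


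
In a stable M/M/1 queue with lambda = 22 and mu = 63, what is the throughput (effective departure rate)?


For a stable queue (lambda < mu), throughput = lambda = 22 per hour

22 per hour


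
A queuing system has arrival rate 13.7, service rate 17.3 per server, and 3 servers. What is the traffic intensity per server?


rho = lambda / (c * mu) = 13.7 / (3 * 17.3) = 0.264

0.264


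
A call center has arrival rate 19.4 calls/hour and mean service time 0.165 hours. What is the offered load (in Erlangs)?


Offered load a = lambda * E[S] = 19.4 * 0.165 = 3.2 Erlangs

3.2 Erlangs


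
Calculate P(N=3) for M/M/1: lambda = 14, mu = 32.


rho = 14/32; P(n) = (1-rho)*rho^n = (1-14/32)*(14/32)^3 = 0.0471

0.0471


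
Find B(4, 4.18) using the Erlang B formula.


B(N,A) = (A^N/N!) / sum(A^k/k!, k=0..N) with N=4, A=4.18 = 0.3278

0.3278


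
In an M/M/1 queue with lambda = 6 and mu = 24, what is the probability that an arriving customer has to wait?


P(wait) = rho = lambda/mu = 6/24 = 0.25

0.25


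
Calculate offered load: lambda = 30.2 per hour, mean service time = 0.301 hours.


Offered load a = lambda * E[S] = 30.2 * 0.301 = 9.09 Erlangs

9.09 Erlangs


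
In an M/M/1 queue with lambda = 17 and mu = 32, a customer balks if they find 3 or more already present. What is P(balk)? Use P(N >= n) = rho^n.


P(N >= 3) = rho^3 = (17/32)^3 = 0.1499

0.1499


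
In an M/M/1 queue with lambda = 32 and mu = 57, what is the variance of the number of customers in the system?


rho = 32/57; Var(N) = rho/(1-rho)^2 = 2.92

2.92


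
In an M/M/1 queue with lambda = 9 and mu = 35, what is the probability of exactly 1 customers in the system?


rho = 9/35; P(n) = (1-rho)*rho^n = (1-9/35)*(9/35)^1 = 0.191

0.191


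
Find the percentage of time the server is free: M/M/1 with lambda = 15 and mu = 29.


Idle fraction = (1 - rho) * 100 = (1 - 15/29) * 100 = 48.3%

48.3%


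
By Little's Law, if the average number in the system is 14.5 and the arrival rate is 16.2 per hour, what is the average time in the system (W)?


W = L / lambda = 14.5 / 16.2 = 0.8951 hours

0.8951 hours


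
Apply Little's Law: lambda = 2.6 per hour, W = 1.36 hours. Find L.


L = lambda * W = 2.6 * 1.36 = 3.54

3.54


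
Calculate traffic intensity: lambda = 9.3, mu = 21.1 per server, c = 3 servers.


rho = lambda / (c * mu) = 9.3 / (3 * 21.1) = 0.1469

0.1469


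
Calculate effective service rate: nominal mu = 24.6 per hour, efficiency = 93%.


Effective rate = mu * efficiency = 24.6 * 0.93 = 22.88 per hour

22.88 per hour


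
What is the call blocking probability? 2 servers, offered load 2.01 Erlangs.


B(N,A) = (A^N/N!) / sum(A^k/k!, k=0..N) with N=2, A=2.01 = 0.4016

0.4016


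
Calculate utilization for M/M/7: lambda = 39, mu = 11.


rho = lambda/(c*mu) = 39/(7*11) = 0.5065

0.5065


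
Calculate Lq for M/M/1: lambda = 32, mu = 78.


rho = 32/78; Lq = rho^2/(1-rho) = 0.29

0.29


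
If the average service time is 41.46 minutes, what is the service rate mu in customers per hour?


mu = 60 / avg_service_time = 60 / 41.46 = 1.45 per hour

1.45 per hour


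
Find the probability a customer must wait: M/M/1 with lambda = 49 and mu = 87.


P(wait) = rho = lambda/mu = 49/87 = 0.5632

0.5632


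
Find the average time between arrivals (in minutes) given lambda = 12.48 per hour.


Mean interarrival time = 60/lambda = 60/12.48 = 4.81 minutes

4.81 minutes


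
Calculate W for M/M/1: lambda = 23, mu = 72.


W = 1/(mu - lambda) = 1/(72 - 23) = 0.0204 hours

0.0204 hours


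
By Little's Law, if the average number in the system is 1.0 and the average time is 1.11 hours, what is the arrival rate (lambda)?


lambda = L / W = 1.0 / 1.11 = 0.9 per hour

0.9 per hour


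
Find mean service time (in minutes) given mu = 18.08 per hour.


Mean service time = 60/mu = 60/18.08 = 3.32 minutes

3.32 minutes


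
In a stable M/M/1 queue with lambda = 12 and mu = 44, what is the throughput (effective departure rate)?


For a stable queue (lambda < mu), throughput = lambda = 12 per hour

12 per hour


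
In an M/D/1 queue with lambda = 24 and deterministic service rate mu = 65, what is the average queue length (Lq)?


M/D/1: Lq = rho^2 / (2*(1-rho)) where rho = 24/65; Lq = 0.11

0.11


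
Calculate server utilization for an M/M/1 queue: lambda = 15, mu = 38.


rho = lambda/mu = 15/38 = 0.3947

0.3947


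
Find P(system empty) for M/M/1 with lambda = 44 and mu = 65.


P0 = 1 - rho = 1 - 44/65 = 0.3231

0.3231


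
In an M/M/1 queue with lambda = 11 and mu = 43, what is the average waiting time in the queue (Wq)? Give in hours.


rho = 11/43; Wq = rho/(mu - lambda) = 0.008 hours

0.008 hours


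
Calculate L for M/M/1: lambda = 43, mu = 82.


rho = 43/82; L = rho/(1-rho) = 1.1

1.1


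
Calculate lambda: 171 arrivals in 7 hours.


lambda = total arrivals / time = 171 / 7 = 24.43 per hour

24.43 per hour


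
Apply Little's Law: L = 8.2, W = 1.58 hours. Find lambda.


lambda = L / W = 8.2 / 1.58 = 5.19 per hour

5.19 per hour


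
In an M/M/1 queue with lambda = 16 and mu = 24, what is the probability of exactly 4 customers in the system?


rho = 16/24; P(n) = (1-rho)*rho^n = (1-16/24)*(16/24)^4 = 0.0658

0.0658


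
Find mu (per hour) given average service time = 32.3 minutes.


mu = 60 / avg_service_time = 60 / 32.3 = 1.86 per hour

1.86 per hour


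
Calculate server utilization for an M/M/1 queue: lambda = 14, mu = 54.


rho = lambda/mu = 14/54 = 0.2593

0.2593


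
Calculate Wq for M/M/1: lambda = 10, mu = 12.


rho = 10/12; Wq = rho/(mu - lambda) = 0.4167 hours

0.4167 hours


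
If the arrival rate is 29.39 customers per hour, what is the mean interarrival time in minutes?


Mean interarrival time = 60/lambda = 60/29.39 = 2.04 minutes

2.04 minutes


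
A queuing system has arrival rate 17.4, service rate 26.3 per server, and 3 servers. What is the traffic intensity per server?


rho = lambda / (c * mu) = 17.4 / (3 * 26.3) = 0.2205

0.2205


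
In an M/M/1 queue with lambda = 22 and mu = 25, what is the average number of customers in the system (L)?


rho = 22/25; L = rho/(1-rho) = 7.33

7.33


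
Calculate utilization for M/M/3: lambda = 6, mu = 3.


rho = lambda/(c*mu) = 6/(3*3) = 0.6667

0.6667


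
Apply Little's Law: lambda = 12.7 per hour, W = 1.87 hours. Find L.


L = lambda * W = 12.7 * 1.87 = 23.75

23.75


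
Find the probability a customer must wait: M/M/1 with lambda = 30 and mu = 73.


P(wait) = rho = lambda/mu = 30/73 = 0.411

0.411


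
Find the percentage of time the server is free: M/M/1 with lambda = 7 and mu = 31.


Idle fraction = (1 - rho) * 100 = (1 - 7/31) * 100 = 77.4%

77.4%


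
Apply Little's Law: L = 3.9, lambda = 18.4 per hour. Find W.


W = L / lambda = 3.9 / 18.4 = 0.212 hours

0.212 hours


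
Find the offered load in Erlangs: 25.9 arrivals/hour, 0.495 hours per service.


Offered load a = lambda * E[S] = 25.9 * 0.495 = 12.82 Erlangs

12.82 Erlangs


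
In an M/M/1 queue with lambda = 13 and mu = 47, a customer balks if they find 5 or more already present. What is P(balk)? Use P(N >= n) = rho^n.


P(N >= 5) = rho^5 = (13/47)^5 = 0.0016

0.0016


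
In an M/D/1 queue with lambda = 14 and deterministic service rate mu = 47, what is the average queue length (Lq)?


M/D/1: Lq = rho^2 / (2*(1-rho)) where rho = 14/47; Lq = 0.06

0.06


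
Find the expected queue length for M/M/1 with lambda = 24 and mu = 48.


rho = 24/48; Lq = rho^2/(1-rho) = 0.5

0.5


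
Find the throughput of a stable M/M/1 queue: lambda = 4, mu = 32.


For a stable queue (lambda < mu), throughput = lambda = 4 per hour

4 per hour


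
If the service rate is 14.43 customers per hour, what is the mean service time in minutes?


Mean service time = 60/mu = 60/14.43 = 4.16 minutes

4.16 minutes


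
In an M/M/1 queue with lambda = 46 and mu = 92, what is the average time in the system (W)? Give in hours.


W = 1/(mu - lambda) = 1/(92 - 46) = 0.0217 hours

0.0217 hours


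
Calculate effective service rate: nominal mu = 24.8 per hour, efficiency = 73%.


Effective rate = mu * efficiency = 24.8 * 0.73 = 18.1 per hour

18.1 per hour


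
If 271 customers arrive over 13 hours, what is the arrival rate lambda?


lambda = total arrivals / time = 271 / 13 = 20.85 per hour

20.85 per hour


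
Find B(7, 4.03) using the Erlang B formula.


B(N,A) = (A^N/N!) / sum(A^k/k!, k=0..N) with N=7, A=4.03 = 0.0643

0.0643


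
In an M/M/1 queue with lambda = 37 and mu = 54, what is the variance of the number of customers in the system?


rho = 37/54; Var(N) = rho/(1-rho)^2 = 6.91

6.91


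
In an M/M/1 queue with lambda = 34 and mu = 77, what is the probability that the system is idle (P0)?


P0 = 1 - rho = 1 - 34/77 = 0.5584

0.5584


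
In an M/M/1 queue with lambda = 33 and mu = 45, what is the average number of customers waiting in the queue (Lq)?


rho = 33/45; Lq = rho^2/(1-rho) = 2.02

2.02


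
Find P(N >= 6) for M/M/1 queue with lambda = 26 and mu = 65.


P(N >= 6) = rho^6 = (26/65)^6 = 0.0041

0.0041


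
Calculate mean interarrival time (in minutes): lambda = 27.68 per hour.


Mean interarrival time = 60/lambda = 60/27.68 = 2.17 minutes

2.17 minutes


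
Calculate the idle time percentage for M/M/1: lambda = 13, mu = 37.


Idle fraction = (1 - rho) * 100 = (1 - 13/37) * 100 = 64.9%

64.9%


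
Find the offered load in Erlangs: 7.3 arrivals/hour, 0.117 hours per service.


Offered load a = lambda * E[S] = 7.3 * 0.117 = 0.85 Erlangs

0.85 Erlangs


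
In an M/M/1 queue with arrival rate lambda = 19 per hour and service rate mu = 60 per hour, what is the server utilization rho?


rho = lambda/mu = 19/60 = 0.3167

0.3167


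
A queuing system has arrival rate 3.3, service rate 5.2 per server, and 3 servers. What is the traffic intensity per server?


rho = lambda / (c * mu) = 3.3 / (3 * 5.2) = 0.2115

0.2115


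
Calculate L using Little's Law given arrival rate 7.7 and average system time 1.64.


L = lambda * W = 7.7 * 1.64 = 12.63

12.63


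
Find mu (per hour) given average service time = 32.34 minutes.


mu = 60 / avg_service_time = 60 / 32.34 = 1.86 per hour

1.86 per hour


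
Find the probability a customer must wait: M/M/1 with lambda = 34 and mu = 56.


P(wait) = rho = lambda/mu = 34/56 = 0.6071

0.6071


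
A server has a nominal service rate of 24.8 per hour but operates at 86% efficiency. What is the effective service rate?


Effective rate = mu * efficiency = 24.8 * 0.86 = 21.33 per hour

21.33 per hour


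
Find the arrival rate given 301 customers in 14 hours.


lambda = total arrivals / time = 301 / 14 = 21.5 per hour

21.5 per hour


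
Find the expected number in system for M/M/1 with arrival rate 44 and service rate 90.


rho = 44/90; L = rho/(1-rho) = 0.96

0.96


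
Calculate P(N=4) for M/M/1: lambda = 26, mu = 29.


rho = 26/29; P(n) = (1-rho)*rho^n = (1-26/29)*(26/29)^4 = 0.0668

0.0668


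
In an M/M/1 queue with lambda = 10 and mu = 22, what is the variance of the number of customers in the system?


rho = 10/22; Var(N) = rho/(1-rho)^2 = 1.53

1.53


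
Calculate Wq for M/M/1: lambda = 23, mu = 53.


rho = 23/53; Wq = rho/(mu - lambda) = 0.0145 hours

0.0145 hours


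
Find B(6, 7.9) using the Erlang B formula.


B(N,A) = (A^N/N!) / sum(A^k/k!, k=0..N) with N=6, A=7.9 = 0.3843

0.3843


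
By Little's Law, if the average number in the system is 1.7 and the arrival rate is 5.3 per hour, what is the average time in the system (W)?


W = L / lambda = 1.7 / 5.3 = 0.3208 hours

0.3208 hours


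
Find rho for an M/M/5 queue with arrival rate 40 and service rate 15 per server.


rho = lambda/(c*mu) = 40/(5*15) = 0.5333

0.5333


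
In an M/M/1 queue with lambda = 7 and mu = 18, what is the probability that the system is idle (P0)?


P0 = 1 - rho = 1 - 7/18 = 0.6111

0.6111


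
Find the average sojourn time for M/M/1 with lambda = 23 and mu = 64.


W = 1/(mu - lambda) = 1/(64 - 23) = 0.0244 hours

0.0244 hours


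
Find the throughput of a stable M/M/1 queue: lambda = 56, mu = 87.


For a stable queue (lambda < mu), throughput = lambda = 56 per hour

56 per hour


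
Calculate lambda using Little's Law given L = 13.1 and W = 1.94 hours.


lambda = L / W = 13.1 / 1.94 = 6.75 per hour

6.75 per hour


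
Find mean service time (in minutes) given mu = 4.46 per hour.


Mean service time = 60/mu = 60/4.46 = 13.45 minutes

13.45 minutes


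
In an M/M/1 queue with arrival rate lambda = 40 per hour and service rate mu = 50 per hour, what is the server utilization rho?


rho = lambda/mu = 40/50 = 0.8

0.8


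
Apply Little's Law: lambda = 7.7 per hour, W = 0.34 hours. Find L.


L = lambda * W = 7.7 * 0.34 = 2.62

2.62


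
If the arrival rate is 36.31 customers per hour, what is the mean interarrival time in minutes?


Mean interarrival time = 60/lambda = 60/36.31 = 1.65 minutes

1.65 minutes


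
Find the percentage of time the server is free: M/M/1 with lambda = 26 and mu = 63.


Idle fraction = (1 - rho) * 100 = (1 - 26/63) * 100 = 58.7%

58.7%


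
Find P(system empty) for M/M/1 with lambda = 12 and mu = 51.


P0 = 1 - rho = 1 - 12/51 = 0.7647

0.7647


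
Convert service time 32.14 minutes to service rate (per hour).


mu = 60 / avg_service_time = 60 / 32.14 = 1.87 per hour

1.87 per hour


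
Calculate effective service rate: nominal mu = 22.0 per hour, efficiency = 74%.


Effective rate = mu * efficiency = 22.0 * 0.74 = 16.28 per hour

16.28 per hour


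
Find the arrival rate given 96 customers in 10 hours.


lambda = total arrivals / time = 96 / 10 = 9.6 per hour

9.6 per hour


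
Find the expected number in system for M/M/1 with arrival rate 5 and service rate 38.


rho = 5/38; L = rho/(1-rho) = 0.15

0.15


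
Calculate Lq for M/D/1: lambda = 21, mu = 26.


M/D/1: Lq = rho^2 / (2*(1-rho)) where rho = 21/26; Lq = 1.7

1.7


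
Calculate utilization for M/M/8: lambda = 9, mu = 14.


rho = lambda/(c*mu) = 9/(8*14) = 0.0804

0.0804


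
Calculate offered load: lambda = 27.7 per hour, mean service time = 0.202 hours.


Offered load a = lambda * E[S] = 27.7 * 0.202 = 5.6 Erlangs

5.6 Erlangs


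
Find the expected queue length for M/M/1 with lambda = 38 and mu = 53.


rho = 38/53; Lq = rho^2/(1-rho) = 1.82

1.82


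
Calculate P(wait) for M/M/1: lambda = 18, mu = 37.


P(wait) = rho = lambda/mu = 18/37 = 0.4865

0.4865


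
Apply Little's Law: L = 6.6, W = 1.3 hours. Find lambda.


lambda = L / W = 6.6 / 1.3 = 5.08 per hour

5.08 per hour


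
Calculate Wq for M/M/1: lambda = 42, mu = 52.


rho = 42/52; Wq = rho/(mu - lambda) = 0.0808 hours

0.0808 hours


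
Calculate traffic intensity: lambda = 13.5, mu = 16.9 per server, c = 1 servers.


rho = lambda / (c * mu) = 13.5 / (1 * 16.9) = 0.7988

0.7988


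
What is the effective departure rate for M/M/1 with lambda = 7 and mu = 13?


For a stable queue (lambda < mu), throughput = lambda = 7 per hour

7 per hour


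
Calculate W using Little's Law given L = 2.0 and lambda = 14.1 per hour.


W = L / lambda = 2.0 / 14.1 = 0.1418 hours

0.1418 hours


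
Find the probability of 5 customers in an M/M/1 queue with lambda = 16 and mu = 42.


rho = 16/42; P(n) = (1-rho)*rho^n = (1-16/42)*(16/42)^5 = 0.005

0.005


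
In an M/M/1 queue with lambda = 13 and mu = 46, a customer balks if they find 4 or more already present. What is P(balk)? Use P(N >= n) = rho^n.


P(N >= 4) = rho^4 = (13/46)^4 = 0.0064

0.0064


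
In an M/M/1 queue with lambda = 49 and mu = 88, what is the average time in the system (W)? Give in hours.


W = 1/(mu - lambda) = 1/(88 - 49) = 0.0256 hours

0.0256 hours


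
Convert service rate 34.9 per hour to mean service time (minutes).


Mean service time = 60/mu = 60/34.9 = 1.72 minutes

1.72 minutes


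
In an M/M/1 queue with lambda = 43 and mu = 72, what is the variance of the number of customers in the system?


rho = 43/72; Var(N) = rho/(1-rho)^2 = 3.68

3.68


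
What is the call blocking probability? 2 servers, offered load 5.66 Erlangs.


B(N,A) = (A^N/N!) / sum(A^k/k!, k=0..N) with N=2, A=5.66 = 0.7063

0.7063


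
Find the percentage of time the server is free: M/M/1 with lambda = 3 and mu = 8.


Idle fraction = (1 - rho) * 100 = (1 - 3/8) * 100 = 62.5%

62.5%


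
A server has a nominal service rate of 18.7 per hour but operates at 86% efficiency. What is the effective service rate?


Effective rate = mu * efficiency = 18.7 * 0.86 = 16.08 per hour

16.08 per hour


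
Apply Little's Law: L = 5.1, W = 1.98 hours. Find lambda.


lambda = L / W = 5.1 / 1.98 = 2.58 per hour

2.58 per hour


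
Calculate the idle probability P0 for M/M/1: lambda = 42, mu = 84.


P0 = 1 - rho = 1 - 42/84 = 0.5

0.5


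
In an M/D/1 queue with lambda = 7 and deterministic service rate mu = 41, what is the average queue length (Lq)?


M/D/1: Lq = rho^2 / (2*(1-rho)) where rho = 7/41; Lq = 0.02

0.02


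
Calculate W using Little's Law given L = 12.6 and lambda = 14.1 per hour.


W = L / lambda = 12.6 / 14.1 = 0.8936 hours

0.8936 hours


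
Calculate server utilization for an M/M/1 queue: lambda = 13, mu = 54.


rho = lambda/mu = 13/54 = 0.2407

0.2407


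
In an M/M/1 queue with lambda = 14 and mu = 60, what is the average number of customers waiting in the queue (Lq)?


rho = 14/60; Lq = rho^2/(1-rho) = 0.07

0.07


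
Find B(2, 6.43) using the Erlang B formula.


B(N,A) = (A^N/N!) / sum(A^k/k!, k=0..N) with N=2, A=6.43 = 0.7356

0.7356


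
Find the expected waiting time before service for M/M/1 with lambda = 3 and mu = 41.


rho = 3/41; Wq = rho/(mu - lambda) = 0.0019 hours

0.0019 hours


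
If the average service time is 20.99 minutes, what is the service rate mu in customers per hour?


mu = 60 / avg_service_time = 60 / 20.99 = 2.86 per hour

2.86 per hour


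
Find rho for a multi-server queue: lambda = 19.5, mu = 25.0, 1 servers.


rho = lambda / (c * mu) = 19.5 / (1 * 25.0) = 0.78

0.78


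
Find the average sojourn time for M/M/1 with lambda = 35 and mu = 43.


W = 1/(mu - lambda) = 1/(43 - 35) = 0.125 hours

0.125 hours


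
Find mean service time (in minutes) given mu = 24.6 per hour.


Mean service time = 60/mu = 60/24.6 = 2.44 minutes

2.44 minutes


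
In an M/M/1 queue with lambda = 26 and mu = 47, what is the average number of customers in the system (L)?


rho = 26/47; L = rho/(1-rho) = 1.24

1.24


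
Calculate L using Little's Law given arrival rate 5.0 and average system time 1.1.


L = lambda * W = 5.0 * 1.1 = 5.5

5.5


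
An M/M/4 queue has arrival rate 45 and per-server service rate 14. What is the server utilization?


rho = lambda/(c*mu) = 45/(4*14) = 0.8036

0.8036


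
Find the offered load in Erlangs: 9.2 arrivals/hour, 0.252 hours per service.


Offered load a = lambda * E[S] = 9.2 * 0.252 = 2.32 Erlangs

2.32 Erlangs


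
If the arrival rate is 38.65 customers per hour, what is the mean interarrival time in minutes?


Mean interarrival time = 60/lambda = 60/38.65 = 1.55 minutes

1.55 minutes


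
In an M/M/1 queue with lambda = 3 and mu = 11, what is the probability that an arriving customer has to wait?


P(wait) = rho = lambda/mu = 3/11 = 0.2727

0.2727


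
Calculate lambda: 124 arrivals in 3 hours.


lambda = total arrivals / time = 124 / 3 = 41.33 per hour

41.33 per hour


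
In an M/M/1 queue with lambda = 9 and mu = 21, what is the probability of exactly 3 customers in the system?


rho = 9/21; P(n) = (1-rho)*rho^n = (1-9/21)*(9/21)^3 = 0.045

0.045


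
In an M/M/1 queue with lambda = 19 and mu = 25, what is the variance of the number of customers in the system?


rho = 19/25; Var(N) = rho/(1-rho)^2 = 13.19

13.19


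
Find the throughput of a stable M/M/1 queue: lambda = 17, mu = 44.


For a stable queue (lambda < mu), throughput = lambda = 17 per hour

17 per hour


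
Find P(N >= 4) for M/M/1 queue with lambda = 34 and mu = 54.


P(N >= 4) = rho^4 = (34/54)^4 = 0.1572

0.1572


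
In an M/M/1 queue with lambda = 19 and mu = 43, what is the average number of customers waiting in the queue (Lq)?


rho = 19/43; Lq = rho^2/(1-rho) = 0.35

0.35


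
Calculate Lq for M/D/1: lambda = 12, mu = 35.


M/D/1: Lq = rho^2 / (2*(1-rho)) where rho = 12/35; Lq = 0.09

0.09


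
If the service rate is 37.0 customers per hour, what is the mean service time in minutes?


Mean service time = 60/mu = 60/37.0 = 1.62 minutes

1.62 minutes


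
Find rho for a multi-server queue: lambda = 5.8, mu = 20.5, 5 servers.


rho = lambda / (c * mu) = 5.8 / (5 * 20.5) = 0.0566

0.0566


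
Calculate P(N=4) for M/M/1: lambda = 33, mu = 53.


rho = 33/53; P(n) = (1-rho)*rho^n = (1-33/53)*(33/53)^4 = 0.0567

0.0567


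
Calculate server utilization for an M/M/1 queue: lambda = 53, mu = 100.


rho = lambda/mu = 53/100 = 0.53

0.53


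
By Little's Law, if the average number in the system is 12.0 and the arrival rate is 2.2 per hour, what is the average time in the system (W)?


W = L / lambda = 12.0 / 2.2 = 5.4545 hours

5.4545 hours


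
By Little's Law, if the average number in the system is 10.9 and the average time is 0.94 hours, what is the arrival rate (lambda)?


lambda = L / W = 10.9 / 0.94 = 11.6 per hour

11.6 per hour


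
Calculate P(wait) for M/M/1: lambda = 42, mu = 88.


P(wait) = rho = lambda/mu = 42/88 = 0.4773

0.4773


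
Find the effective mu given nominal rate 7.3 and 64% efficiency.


Effective rate = mu * efficiency = 7.3 * 0.64 = 4.67 per hour

4.67 per hour


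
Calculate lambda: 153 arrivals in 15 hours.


lambda = total arrivals / time = 153 / 15 = 10.2 per hour

10.2 per hour


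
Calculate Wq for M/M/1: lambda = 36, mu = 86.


rho = 36/86; Wq = rho/(mu - lambda) = 0.0084 hours

0.0084 hours


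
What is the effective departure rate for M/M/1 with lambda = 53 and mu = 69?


For a stable queue (lambda < mu), throughput = lambda = 53 per hour

53 per hour


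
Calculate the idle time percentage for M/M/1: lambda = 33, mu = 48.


Idle fraction = (1 - rho) * 100 = (1 - 33/48) * 100 = 31.3%

31.3%


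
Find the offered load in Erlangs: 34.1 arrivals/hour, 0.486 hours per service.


Offered load a = lambda * E[S] = 34.1 * 0.486 = 16.57 Erlangs

16.57 Erlangs


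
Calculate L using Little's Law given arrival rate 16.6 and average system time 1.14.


L = lambda * W = 16.6 * 1.14 = 18.92

18.92


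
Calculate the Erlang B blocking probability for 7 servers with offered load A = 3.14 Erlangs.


B(N,A) = (A^N/N!) / sum(A^k/k!, k=0..N) with N=7, A=3.14 = 0.0262

0.0262


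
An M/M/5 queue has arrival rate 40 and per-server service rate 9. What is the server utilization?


rho = lambda/(c*mu) = 40/(5*9) = 0.8889

0.8889


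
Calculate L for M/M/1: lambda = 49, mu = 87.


rho = 49/87; L = rho/(1-rho) = 1.29

1.29


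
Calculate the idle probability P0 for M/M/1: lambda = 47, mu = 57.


P0 = 1 - rho = 1 - 47/57 = 0.1754

0.1754


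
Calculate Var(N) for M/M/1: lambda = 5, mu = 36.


rho = 5/36; Var(N) = rho/(1-rho)^2 = 0.19

0.19


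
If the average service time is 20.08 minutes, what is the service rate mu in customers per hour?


mu = 60 / avg_service_time = 60 / 20.08 = 2.99 per hour

2.99 per hour


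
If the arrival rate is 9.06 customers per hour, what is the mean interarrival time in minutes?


Mean interarrival time = 60/lambda = 60/9.06 = 6.62 minutes

6.62 minutes


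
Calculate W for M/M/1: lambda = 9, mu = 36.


W = 1/(mu - lambda) = 1/(36 - 9) = 0.037 hours

0.037 hours


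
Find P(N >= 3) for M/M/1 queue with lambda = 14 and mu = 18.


P(N >= 3) = rho^3 = (14/18)^3 = 0.4705

0.4705


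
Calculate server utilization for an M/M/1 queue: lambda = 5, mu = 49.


rho = lambda/mu = 5/49 = 0.102

0.102


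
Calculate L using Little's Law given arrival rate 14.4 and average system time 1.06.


L = lambda * W = 14.4 * 1.06 = 15.26

15.26


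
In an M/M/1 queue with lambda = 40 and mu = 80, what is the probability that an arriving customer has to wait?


P(wait) = rho = lambda/mu = 40/80 = 0.5

0.5


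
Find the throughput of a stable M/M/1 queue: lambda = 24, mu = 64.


For a stable queue (lambda < mu), throughput = lambda = 24 per hour

24 per hour


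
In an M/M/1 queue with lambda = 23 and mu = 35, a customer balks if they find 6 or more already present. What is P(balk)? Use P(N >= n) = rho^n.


P(N >= 6) = rho^6 = (23/35)^6 = 0.0805

0.0805


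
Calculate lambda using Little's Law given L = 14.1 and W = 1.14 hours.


lambda = L / W = 14.1 / 1.14 = 12.37 per hour

12.37 per hour


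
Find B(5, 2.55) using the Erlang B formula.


B(N,A) = (A^N/N!) / sum(A^k/k!, k=0..N) with N=5, A=2.55 = 0.0735

0.0735


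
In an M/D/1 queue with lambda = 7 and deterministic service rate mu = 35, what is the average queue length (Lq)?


M/D/1: Lq = rho^2 / (2*(1-rho)) where rho = 7/35; Lq = 0.03

0.03


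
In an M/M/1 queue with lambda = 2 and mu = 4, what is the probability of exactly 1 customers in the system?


rho = 2/4; P(n) = (1-rho)*rho^n = (1-2/4)*(2/4)^1 = 0.25

0.25


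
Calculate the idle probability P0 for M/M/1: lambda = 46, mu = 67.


P0 = 1 - rho = 1 - 46/67 = 0.3134

0.3134


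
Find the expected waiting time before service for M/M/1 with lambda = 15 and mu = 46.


rho = 15/46; Wq = rho/(mu - lambda) = 0.0105 hours

0.0105 hours


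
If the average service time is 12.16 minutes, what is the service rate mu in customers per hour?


mu = 60 / avg_service_time = 60 / 12.16 = 4.93 per hour

4.93 per hour


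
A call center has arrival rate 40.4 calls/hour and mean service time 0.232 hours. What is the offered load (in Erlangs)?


Offered load a = lambda * E[S] = 40.4 * 0.232 = 9.37 Erlangs

9.37 Erlangs


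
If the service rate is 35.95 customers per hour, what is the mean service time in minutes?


Mean service time = 60/mu = 60/35.95 = 1.67 minutes

1.67 minutes


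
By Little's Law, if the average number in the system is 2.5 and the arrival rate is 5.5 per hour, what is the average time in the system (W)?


W = L / lambda = 2.5 / 5.5 = 0.4545 hours

0.4545 hours


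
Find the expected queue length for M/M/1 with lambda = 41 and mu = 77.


rho = 41/77; Lq = rho^2/(1-rho) = 0.61

0.61


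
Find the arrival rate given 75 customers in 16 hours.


lambda = total arrivals / time = 75 / 16 = 4.69 per hour

4.69 per hour


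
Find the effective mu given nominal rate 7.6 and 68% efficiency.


Effective rate = mu * efficiency = 7.6 * 0.68 = 5.17 per hour

5.17 per hour


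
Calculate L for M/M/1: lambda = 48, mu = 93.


rho = 48/93; L = rho/(1-rho) = 1.07

1.07


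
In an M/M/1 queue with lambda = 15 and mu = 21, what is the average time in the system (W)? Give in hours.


W = 1/(mu - lambda) = 1/(21 - 15) = 0.1667 hours

0.1667 hours


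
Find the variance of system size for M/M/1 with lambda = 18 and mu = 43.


rho = 18/43; Var(N) = rho/(1-rho)^2 = 1.24

1.24


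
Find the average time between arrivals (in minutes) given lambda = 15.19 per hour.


Mean interarrival time = 60/lambda = 60/15.19 = 3.95 minutes

3.95 minutes


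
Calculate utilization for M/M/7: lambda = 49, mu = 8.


rho = lambda/(c*mu) = 49/(7*8) = 0.875

0.875


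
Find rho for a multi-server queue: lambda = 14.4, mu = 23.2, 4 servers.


rho = lambda / (c * mu) = 14.4 / (4 * 23.2) = 0.1552

0.1552


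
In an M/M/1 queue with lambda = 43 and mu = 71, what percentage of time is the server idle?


Idle fraction = (1 - rho) * 100 = (1 - 43/71) * 100 = 39.4%

39.4%


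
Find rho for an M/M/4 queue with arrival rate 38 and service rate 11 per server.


rho = lambda/(c*mu) = 38/(4*11) = 0.8636

0.8636


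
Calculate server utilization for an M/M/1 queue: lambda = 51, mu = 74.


rho = lambda/mu = 51/74 = 0.6892

0.6892


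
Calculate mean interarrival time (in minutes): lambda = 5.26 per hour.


Mean interarrival time = 60/lambda = 60/5.26 = 11.41 minutes

11.41 minutes


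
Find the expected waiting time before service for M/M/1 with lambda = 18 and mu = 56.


rho = 18/56; Wq = rho/(mu - lambda) = 0.0085 hours

0.0085 hours


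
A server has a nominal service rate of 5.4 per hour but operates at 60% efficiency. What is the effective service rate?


Effective rate = mu * efficiency = 5.4 * 0.6 = 3.24 per hour

3.24 per hour


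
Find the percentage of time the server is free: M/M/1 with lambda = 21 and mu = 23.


Idle fraction = (1 - rho) * 100 = (1 - 21/23) * 100 = 8.7%

8.7%


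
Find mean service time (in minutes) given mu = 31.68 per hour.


Mean service time = 60/mu = 60/31.68 = 1.89 minutes

1.89 minutes


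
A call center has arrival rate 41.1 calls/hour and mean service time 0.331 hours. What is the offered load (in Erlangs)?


Offered load a = lambda * E[S] = 41.1 * 0.331 = 13.6 Erlangs

13.6 Erlangs


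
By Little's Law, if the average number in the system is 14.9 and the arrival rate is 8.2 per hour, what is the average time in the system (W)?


W = L / lambda = 14.9 / 8.2 = 1.8171 hours

1.8171 hours
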